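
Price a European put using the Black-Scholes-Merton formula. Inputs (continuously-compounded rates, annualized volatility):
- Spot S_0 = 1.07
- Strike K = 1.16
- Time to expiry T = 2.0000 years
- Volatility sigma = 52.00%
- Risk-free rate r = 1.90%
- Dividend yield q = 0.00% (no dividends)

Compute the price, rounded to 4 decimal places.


Answer: Price = 0.3376

Derivation:
d1 = (ln(S/K) + (r - q + 0.5*sigma^2) * T) / (sigma * sqrt(T)) = 0.30954775
d2 = d1 - sigma * sqrt(T) = -0.42584331
exp(-rT) = 0.96271294; exp(-qT) = 1.00000000
P = K * exp(-rT) * N(-d2) - S_0 * exp(-qT) * N(-d1)
N(-d1) = 0.37845245; N(-d2) = 0.66488899
P = 1.1600 * 0.96271294 * 0.66488899 - 1.0700 * 1.00000000 * 0.37845245 = 0.3376


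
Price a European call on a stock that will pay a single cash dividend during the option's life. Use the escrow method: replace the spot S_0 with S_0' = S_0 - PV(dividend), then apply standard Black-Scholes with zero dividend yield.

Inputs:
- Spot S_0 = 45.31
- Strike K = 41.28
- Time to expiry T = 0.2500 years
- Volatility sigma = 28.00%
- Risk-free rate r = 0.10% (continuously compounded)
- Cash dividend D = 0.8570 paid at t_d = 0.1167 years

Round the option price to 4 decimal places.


PV(D) = D * exp(-r * t_d) = 0.8570 * 0.99988331 = 0.85689999
S_0' = S_0 - PV(D) = 45.3100 - 0.85689999 = 44.45310001
d1 = (ln(S_0'/K) + (r + sigma^2/2)*T) / (sigma*sqrt(T)) = 0.60076128
d2 = d1 - sigma*sqrt(T) = 0.46076128
exp(-rT) = 0.99975003
N(d1) = 0.72600050; N(d2) = 0.67751506
C = S_0' * N(d1) - K * exp(-rT) * N(d2) = 44.45310001 * 0.72600050 - 41.2800 * 0.99975003 * 0.67751506 = 4.3121

Answer: Price = 4.3121


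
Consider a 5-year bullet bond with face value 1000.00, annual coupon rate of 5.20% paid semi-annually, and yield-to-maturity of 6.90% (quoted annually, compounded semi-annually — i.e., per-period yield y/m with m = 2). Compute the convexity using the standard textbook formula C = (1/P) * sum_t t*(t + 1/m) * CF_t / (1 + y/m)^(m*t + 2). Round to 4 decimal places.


Coupon per period c = face * coupon_rate / m = 26.000000
Periods per year m = 2; per-period yield y/m = 0.034500
Number of cashflows N = 10
Cashflows (t years, CF_t, discount factor 1/(1+y/m)^(m*t), PV):
  t = 0.5000: CF_t = 26.000000, DF = 0.966651, PV = 25.132914
  t = 1.0000: CF_t = 26.000000, DF = 0.934413, PV = 24.294746
  t = 1.5000: CF_t = 26.000000, DF = 0.903251, PV = 23.484529
  t = 2.0000: CF_t = 26.000000, DF = 0.873128, PV = 22.701333
  t = 2.5000: CF_t = 26.000000, DF = 0.844010, PV = 21.944257
  t = 3.0000: CF_t = 26.000000, DF = 0.815863, PV = 21.212428
  t = 3.5000: CF_t = 26.000000, DF = 0.788654, PV = 20.505005
  t = 4.0000: CF_t = 26.000000, DF = 0.762353, PV = 19.821175
  t = 4.5000: CF_t = 26.000000, DF = 0.736929, PV = 19.160149
  t = 5.0000: CF_t = 1026.000000, DF = 0.712353, PV = 730.873829
Price P = sum_t PV_t = 929.130365
Convexity numerator sum_t t*(t + 1/m) * CF_t / (1+y/m)^(m*t + 2):
  t = 0.5000: term = 11.742265
  t = 1.0000: term = 34.052000
  t = 1.5000: term = 65.832770
  t = 2.0000: term = 106.062139
  t = 2.5000: term = 153.787539
  t = 3.0000: term = 208.122334
  t = 3.5000: term = 268.242093
  t = 4.0000: term = 333.381045
  t = 4.5000: term = 402.828715
  t = 5.0000: term = 18780.801157
Convexity = (1/P) * sum = 20364.852056 / 929.130365 = 21.918186

Answer: Convexity = 21.9182


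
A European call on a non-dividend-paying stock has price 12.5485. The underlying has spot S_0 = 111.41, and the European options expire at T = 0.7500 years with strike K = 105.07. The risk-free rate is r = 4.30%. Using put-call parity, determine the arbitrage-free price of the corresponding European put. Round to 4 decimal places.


Answer: Put price = 2.8740

Derivation:
Put-call parity: C - P = S_0 * exp(-qT) - K * exp(-rT).
S_0 * exp(-qT) = 111.4100 * 1.00000000 = 111.41000000
K * exp(-rT) = 105.0700 * 0.96826449 = 101.73554951
P = C - S*exp(-qT) + K*exp(-rT)
P = 12.5485 - 111.41000000 + 101.73554951 = 2.8740


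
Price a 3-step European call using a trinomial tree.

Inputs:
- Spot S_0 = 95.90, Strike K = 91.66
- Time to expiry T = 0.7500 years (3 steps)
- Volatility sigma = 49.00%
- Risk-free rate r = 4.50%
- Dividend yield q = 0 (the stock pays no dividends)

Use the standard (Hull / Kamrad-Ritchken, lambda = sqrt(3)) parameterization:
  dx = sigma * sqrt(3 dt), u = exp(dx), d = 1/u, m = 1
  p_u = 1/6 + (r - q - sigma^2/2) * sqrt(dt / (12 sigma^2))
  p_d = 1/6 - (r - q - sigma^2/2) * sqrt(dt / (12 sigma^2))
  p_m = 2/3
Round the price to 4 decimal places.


Answer: Price = V(0,0) = 18.6109

Derivation:
dt = T/N = 0.250000; dx = sigma*sqrt(3*dt) = 0.424352
u = exp(dx) = 1.528600; d = 1/u = 0.654193
p_u = 0.144559, p_m = 0.666667, p_d = 0.188774
Discount per step: exp(-r*dt) = 0.988813
Stock lattice S(k, j) with j the centered position index:
  k=0: S(0,+0) = 95.9000
  k=1: S(1,-1) = 62.7371; S(1,+0) = 95.9000; S(1,+1) = 146.5928
  k=2: S(2,-2) = 41.0422; S(2,-1) = 62.7371; S(2,+0) = 95.9000; S(2,+1) = 146.5928; S(2,+2) = 224.0817
  k=3: S(3,-3) = 26.8495; S(3,-2) = 41.0422; S(3,-1) = 62.7371; S(3,+0) = 95.9000; S(3,+1) = 146.5928; S(3,+2) = 224.0817; S(3,+3) = 342.5314
Terminal payoffs V(N, j) = max(S_T - K, 0):
  V(3,-3) = 0.000000; V(3,-2) = 0.000000; V(3,-1) = 0.000000; V(3,+0) = 4.240000; V(3,+1) = 54.932764; V(3,+2) = 132.421736; V(3,+3) = 250.871398
Backward induction: V(k, j) = exp(-r*dt) * [p_u * V(k+1, j+1) + p_m * V(k+1, j) + p_d * V(k+1, j-1)]
  V(2,-2) = exp(-r*dt) * [p_u*0.000000 + p_m*0.000000 + p_d*0.000000] = 0.000000
  V(2,-1) = exp(-r*dt) * [p_u*4.240000 + p_m*0.000000 + p_d*0.000000] = 0.606075
  V(2,+0) = exp(-r*dt) * [p_u*54.932764 + p_m*4.240000 + p_d*0.000000] = 10.647259
  V(2,+1) = exp(-r*dt) * [p_u*132.421736 + p_m*54.932764 + p_d*4.240000] = 55.932267
  V(2,+2) = exp(-r*dt) * [p_u*250.871398 + p_m*132.421736 + p_d*54.932764] = 133.407552
  V(1,-1) = exp(-r*dt) * [p_u*10.647259 + p_m*0.606075 + p_d*0.000000] = 1.921473
  V(1,+0) = exp(-r*dt) * [p_u*55.932267 + p_m*10.647259 + p_d*0.606075] = 15.126982
  V(1,+1) = exp(-r*dt) * [p_u*133.407552 + p_m*55.932267 + p_d*10.647259] = 57.928055
  V(0,+0) = exp(-r*dt) * [p_u*57.928055 + p_m*15.126982 + p_d*1.921473] = 18.610872


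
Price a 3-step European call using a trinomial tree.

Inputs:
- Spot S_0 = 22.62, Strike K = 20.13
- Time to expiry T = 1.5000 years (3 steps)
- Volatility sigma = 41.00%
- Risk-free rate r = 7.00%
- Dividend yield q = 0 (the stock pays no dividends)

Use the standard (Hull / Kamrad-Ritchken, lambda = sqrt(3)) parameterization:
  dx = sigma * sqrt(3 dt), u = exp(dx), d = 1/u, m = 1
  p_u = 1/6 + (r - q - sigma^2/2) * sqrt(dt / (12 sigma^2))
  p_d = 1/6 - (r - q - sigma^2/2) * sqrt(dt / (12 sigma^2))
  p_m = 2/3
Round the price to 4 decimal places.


dt = T/N = 0.500000; dx = sigma*sqrt(3*dt) = 0.502145
u = exp(dx) = 1.652262; d = 1/u = 0.605231
p_u = 0.159672, p_m = 0.666667, p_d = 0.173662
Discount per step: exp(-r*dt) = 0.965605
Stock lattice S(k, j) with j the centered position index:
  k=0: S(0,+0) = 22.6200
  k=1: S(1,-1) = 13.6903; S(1,+0) = 22.6200; S(1,+1) = 37.3742
  k=2: S(2,-2) = 8.2858; S(2,-1) = 13.6903; S(2,+0) = 22.6200; S(2,+1) = 37.3742; S(2,+2) = 61.7519
  k=3: S(3,-3) = 5.0148; S(3,-2) = 8.2858; S(3,-1) = 13.6903; S(3,+0) = 22.6200; S(3,+1) = 37.3742; S(3,+2) = 61.7519; S(3,+3) = 102.0304
Terminal payoffs V(N, j) = max(S_T - K, 0):
  V(3,-3) = 0.000000; V(3,-2) = 0.000000; V(3,-1) = 0.000000; V(3,+0) = 2.490000; V(3,+1) = 17.244172; V(3,+2) = 41.621932; V(3,+3) = 81.900385
Backward induction: V(k, j) = exp(-r*dt) * [p_u * V(k+1, j+1) + p_m * V(k+1, j) + p_d * V(k+1, j-1)]
  V(2,-2) = exp(-r*dt) * [p_u*0.000000 + p_m*0.000000 + p_d*0.000000] = 0.000000
  V(2,-1) = exp(-r*dt) * [p_u*2.490000 + p_m*0.000000 + p_d*0.000000] = 0.383908
  V(2,+0) = exp(-r*dt) * [p_u*17.244172 + p_m*2.490000 + p_d*0.000000] = 4.261609
  V(2,+1) = exp(-r*dt) * [p_u*41.621932 + p_m*17.244172 + p_d*2.490000] = 17.935518
  V(2,+2) = exp(-r*dt) * [p_u*81.900385 + p_m*41.621932 + p_d*17.244172] = 42.312615
  V(1,-1) = exp(-r*dt) * [p_u*4.261609 + p_m*0.383908 + p_d*0.000000] = 0.904190
  V(1,+0) = exp(-r*dt) * [p_u*17.935518 + p_m*4.261609 + p_d*0.383908] = 5.573027
  V(1,+1) = exp(-r*dt) * [p_u*42.312615 + p_m*17.935518 + p_d*4.261609] = 18.784131
  V(0,+0) = exp(-r*dt) * [p_u*18.784131 + p_m*5.573027 + p_d*0.904190] = 6.635320

Answer: Price = V(0,0) = 6.6353


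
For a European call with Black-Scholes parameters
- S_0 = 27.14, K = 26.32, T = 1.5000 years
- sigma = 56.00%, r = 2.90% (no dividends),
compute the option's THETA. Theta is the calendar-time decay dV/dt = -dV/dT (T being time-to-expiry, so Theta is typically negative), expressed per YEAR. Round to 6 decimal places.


Answer: Theta = -2.533448

Derivation:
d1 = 0.4510845413; d2 = -0.2347725867
phi(d1) = 0.3603508406; exp(-qT) = 1.0000000000; exp(-rT) = 0.9574325541
Theta = -S*exp(-qT)*phi(d1)*sigma/(2*sqrt(T)) - r*K*exp(-rT)*N(d2) + q*S*exp(-qT)*N(d1)
N(d1) = 0.6740356906; N(d2) = 0.4071926229; sqrt(T) = 1.2247448714
Term 1 = -27.1400 * 1.0000000000 * 0.3603508406 * 0.5600 / (2 * 1.2247448714) = -2.2358763624
Term 2 = -0.0290 * 26.3200 * 0.9574325541 * 0.4071926229 = -0.2975719385
Term 3 = 0 (no dividend yield, q = 0)
Theta = -2.2358763624 + (-0.2975719385) + (0.0000000000) = -2.533448


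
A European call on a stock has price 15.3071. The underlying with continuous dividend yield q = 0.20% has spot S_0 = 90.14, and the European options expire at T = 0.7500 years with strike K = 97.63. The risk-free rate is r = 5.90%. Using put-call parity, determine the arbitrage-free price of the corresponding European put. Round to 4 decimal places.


Answer: Put price = 18.7063

Derivation:
Put-call parity: C - P = S_0 * exp(-qT) - K * exp(-rT).
S_0 * exp(-qT) = 90.1400 * 0.99850112 = 90.00489136
K * exp(-rT) = 97.6300 * 0.95671475 = 93.40406093
P = C - S*exp(-qT) + K*exp(-rT)
P = 15.3071 - 90.00489136 + 93.40406093 = 18.7063


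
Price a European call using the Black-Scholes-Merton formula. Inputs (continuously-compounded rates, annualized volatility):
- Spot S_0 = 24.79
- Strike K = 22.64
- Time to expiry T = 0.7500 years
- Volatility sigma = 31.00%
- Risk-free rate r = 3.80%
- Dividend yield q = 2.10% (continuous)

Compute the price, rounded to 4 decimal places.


Answer: Price = 3.8576

Derivation:
d1 = (ln(S/K) + (r - q + 0.5*sigma^2) * T) / (sigma * sqrt(T)) = 0.51965097
d2 = d1 - sigma * sqrt(T) = 0.25118310
exp(-rT) = 0.97190229; exp(-qT) = 0.98437338
C = S_0 * exp(-qT) * N(d1) - K * exp(-rT) * N(d2)
N(d1) = 0.69834657; N(d2) = 0.59916372
C = 24.7900 * 0.98437338 * 0.69834657 - 22.6400 * 0.97190229 * 0.59916372 = 3.8576


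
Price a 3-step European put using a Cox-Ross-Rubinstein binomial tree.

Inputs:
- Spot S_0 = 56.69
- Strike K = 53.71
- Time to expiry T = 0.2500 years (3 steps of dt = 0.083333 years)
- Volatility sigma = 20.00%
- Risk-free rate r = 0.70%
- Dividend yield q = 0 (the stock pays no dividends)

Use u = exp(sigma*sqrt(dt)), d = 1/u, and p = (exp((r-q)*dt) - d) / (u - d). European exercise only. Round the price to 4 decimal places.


Answer: Price = V(0,0) = 0.8727

Derivation:
dt = T/N = 0.083333
u = exp(sigma*sqrt(dt)) = 1.059434; d = 1/u = 0.943900
p = (exp((r-q)*dt) - d) / (u - d) = 0.490621
Discount per step: exp(-r*dt) = 0.999417
Stock lattice S(k, i) with i counting down-moves:
  k=0: S(0,0) = 56.6900
  k=1: S(1,0) = 60.0593; S(1,1) = 53.5097
  k=2: S(2,0) = 63.6289; S(2,1) = 56.6900; S(2,2) = 50.5078
  k=3: S(3,0) = 67.4106; S(3,1) = 60.0593; S(3,2) = 53.5097; S(3,3) = 47.6743
Terminal payoffs V(N, i) = max(K - S_T, 0):
  V(3,0) = 0.000000; V(3,1) = 0.000000; V(3,2) = 0.200308; V(3,3) = 6.035687
Backward induction: V(k, i) = exp(-r*dt) * [p * V(k+1, i) + (1-p) * V(k+1, i+1)].
  V(2,0) = exp(-r*dt) * [p*0.000000 + (1-p)*0.000000] = 0.000000
  V(2,1) = exp(-r*dt) * [p*0.000000 + (1-p)*0.200308] = 0.101973
  V(2,2) = exp(-r*dt) * [p*0.200308 + (1-p)*6.035687] = 3.170879
  V(1,0) = exp(-r*dt) * [p*0.000000 + (1-p)*0.101973] = 0.051913
  V(1,1) = exp(-r*dt) * [p*0.101973 + (1-p)*3.170879] = 1.664239
  V(0,0) = exp(-r*dt) * [p*0.051913 + (1-p)*1.664239] = 0.872689


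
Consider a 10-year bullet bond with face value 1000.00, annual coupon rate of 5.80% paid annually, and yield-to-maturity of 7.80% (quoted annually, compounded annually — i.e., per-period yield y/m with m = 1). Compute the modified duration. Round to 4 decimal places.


Answer: Modified duration = 7.1216

Derivation:
Coupon per period c = face * coupon_rate / m = 58.000000
Periods per year m = 1; per-period yield y/m = 0.078000
Number of cashflows N = 10
Cashflows (t years, CF_t, discount factor 1/(1+y/m)^(m*t), PV):
  t = 1.0000: CF_t = 58.000000, DF = 0.927644, PV = 53.803340
  t = 2.0000: CF_t = 58.000000, DF = 0.860523, PV = 49.910334
  t = 3.0000: CF_t = 58.000000, DF = 0.798259, PV = 46.299011
  t = 4.0000: CF_t = 58.000000, DF = 0.740500, PV = 42.948989
  t = 5.0000: CF_t = 58.000000, DF = 0.686920, PV = 39.841363
  t = 6.0000: CF_t = 58.000000, DF = 0.637217, PV = 36.958593
  t = 7.0000: CF_t = 58.000000, DF = 0.591111, PV = 34.284409
  t = 8.0000: CF_t = 58.000000, DF = 0.548340, PV = 31.803719
  t = 9.0000: CF_t = 58.000000, DF = 0.508664, PV = 29.502522
  t = 10.0000: CF_t = 1058.000000, DF = 0.471859, PV = 499.226993
Price P = sum_t PV_t = 864.579272
First compute Macaulay numerator sum_t t * PV_t:
  t * PV_t at t = 1.0000: 53.803340
  t * PV_t at t = 2.0000: 99.820667
  t * PV_t at t = 3.0000: 138.897032
  t * PV_t at t = 4.0000: 171.795958
  t * PV_t at t = 5.0000: 199.206816
  t * PV_t at t = 6.0000: 221.751558
  t * PV_t at t = 7.0000: 239.990863
  t * PV_t at t = 8.0000: 254.429751
  t * PV_t at t = 9.0000: 265.522700
  t * PV_t at t = 10.0000: 4992.269927
Macaulay duration D = 6637.488611 / 864.579272 = 7.677131
Modified duration = D / (1 + y/m) = 7.677131 / (1 + 0.078000) = 7.121643


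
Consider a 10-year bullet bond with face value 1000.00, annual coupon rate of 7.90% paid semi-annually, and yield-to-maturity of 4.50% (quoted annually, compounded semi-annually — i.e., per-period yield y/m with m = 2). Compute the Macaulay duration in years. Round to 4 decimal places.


Answer: Macaulay duration = 7.4613 years

Derivation:
Coupon per period c = face * coupon_rate / m = 39.500000
Periods per year m = 2; per-period yield y/m = 0.022500
Number of cashflows N = 20
Cashflows (t years, CF_t, discount factor 1/(1+y/m)^(m*t), PV):
  t = 0.5000: CF_t = 39.500000, DF = 0.977995, PV = 38.630807
  t = 1.0000: CF_t = 39.500000, DF = 0.956474, PV = 37.780740
  t = 1.5000: CF_t = 39.500000, DF = 0.935427, PV = 36.949379
  t = 2.0000: CF_t = 39.500000, DF = 0.914843, PV = 36.136312
  t = 2.5000: CF_t = 39.500000, DF = 0.894712, PV = 35.341137
  t = 3.0000: CF_t = 39.500000, DF = 0.875024, PV = 34.563459
  t = 3.5000: CF_t = 39.500000, DF = 0.855769, PV = 33.802894
  t = 4.0000: CF_t = 39.500000, DF = 0.836938, PV = 33.059065
  t = 4.5000: CF_t = 39.500000, DF = 0.818522, PV = 32.331604
  t = 5.0000: CF_t = 39.500000, DF = 0.800510, PV = 31.620150
  t = 5.5000: CF_t = 39.500000, DF = 0.782895, PV = 30.924352
  t = 6.0000: CF_t = 39.500000, DF = 0.765667, PV = 30.243865
  t = 6.5000: CF_t = 39.500000, DF = 0.748819, PV = 29.578352
  t = 7.0000: CF_t = 39.500000, DF = 0.732341, PV = 28.927484
  t = 7.5000: CF_t = 39.500000, DF = 0.716226, PV = 28.290938
  t = 8.0000: CF_t = 39.500000, DF = 0.700466, PV = 27.668399
  t = 8.5000: CF_t = 39.500000, DF = 0.685052, PV = 27.059559
  t = 9.0000: CF_t = 39.500000, DF = 0.669978, PV = 26.464116
  t = 9.5000: CF_t = 39.500000, DF = 0.655235, PV = 25.881776
  t = 10.0000: CF_t = 1039.500000, DF = 0.640816, PV = 666.128722
Price P = sum_t PV_t = 1271.383110
Macaulay numerator sum_t t * PV_t:
  t * PV_t at t = 0.5000: 19.315403
  t * PV_t at t = 1.0000: 37.780740
  t * PV_t at t = 1.5000: 55.424069
  t * PV_t at t = 2.0000: 72.272624
  t * PV_t at t = 2.5000: 88.352841
  t * PV_t at t = 3.0000: 103.690376
  t * PV_t at t = 3.5000: 118.310128
  t * PV_t at t = 4.0000: 132.236259
  t * PV_t at t = 4.5000: 145.492216
  t * PV_t at t = 5.0000: 158.100751
  t * PV_t at t = 5.5000: 170.083938
  t * PV_t at t = 6.0000: 181.463192
  t * PV_t at t = 6.5000: 192.259291
  t * PV_t at t = 7.0000: 202.492388
  t * PV_t at t = 7.5000: 212.182034
  t * PV_t at t = 8.0000: 221.347191
  t * PV_t at t = 8.5000: 230.006250
  t * PV_t at t = 9.0000: 238.177046
  t * PV_t at t = 9.5000: 245.876875
  t * PV_t at t = 10.0000: 6661.287223
Macaulay duration D = (sum_t t * PV_t) / P = 9486.150836 / 1271.383110 = 7.461284


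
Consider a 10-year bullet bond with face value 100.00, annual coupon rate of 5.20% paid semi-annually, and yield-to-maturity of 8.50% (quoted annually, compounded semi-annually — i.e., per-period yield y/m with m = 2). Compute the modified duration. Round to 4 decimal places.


Coupon per period c = face * coupon_rate / m = 2.600000
Periods per year m = 2; per-period yield y/m = 0.042500
Number of cashflows N = 20
Cashflows (t years, CF_t, discount factor 1/(1+y/m)^(m*t), PV):
  t = 0.5000: CF_t = 2.600000, DF = 0.959233, PV = 2.494005
  t = 1.0000: CF_t = 2.600000, DF = 0.920127, PV = 2.392331
  t = 1.5000: CF_t = 2.600000, DF = 0.882616, PV = 2.294802
  t = 2.0000: CF_t = 2.600000, DF = 0.846634, PV = 2.201249
  t = 2.5000: CF_t = 2.600000, DF = 0.812119, PV = 2.111509
  t = 3.0000: CF_t = 2.600000, DF = 0.779011, PV = 2.025429
  t = 3.5000: CF_t = 2.600000, DF = 0.747253, PV = 1.942857
  t = 4.0000: CF_t = 2.600000, DF = 0.716789, PV = 1.863652
  t = 4.5000: CF_t = 2.600000, DF = 0.687568, PV = 1.787676
  t = 5.0000: CF_t = 2.600000, DF = 0.659537, PV = 1.714797
  t = 5.5000: CF_t = 2.600000, DF = 0.632650, PV = 1.644889
  t = 6.0000: CF_t = 2.600000, DF = 0.606858, PV = 1.577831
  t = 6.5000: CF_t = 2.600000, DF = 0.582118, PV = 1.513507
  t = 7.0000: CF_t = 2.600000, DF = 0.558387, PV = 1.451806
  t = 7.5000: CF_t = 2.600000, DF = 0.535623, PV = 1.392619
  t = 8.0000: CF_t = 2.600000, DF = 0.513787, PV = 1.335846
  t = 8.5000: CF_t = 2.600000, DF = 0.492841, PV = 1.281387
  t = 9.0000: CF_t = 2.600000, DF = 0.472749, PV = 1.229148
  t = 9.5000: CF_t = 2.600000, DF = 0.453477, PV = 1.179039
  t = 10.0000: CF_t = 102.600000, DF = 0.434989, PV = 44.629918
Price P = sum_t PV_t = 78.064296
First compute Macaulay numerator sum_t t * PV_t:
  t * PV_t at t = 0.5000: 1.247002
  t * PV_t at t = 1.0000: 2.392331
  t * PV_t at t = 1.5000: 3.442203
  t * PV_t at t = 2.0000: 4.402497
  t * PV_t at t = 2.5000: 5.278774
  t * PV_t at t = 3.0000: 6.076286
  t * PV_t at t = 3.5000: 6.800001
  t * PV_t at t = 4.0000: 7.454608
  t * PV_t at t = 4.5000: 8.044541
  t * PV_t at t = 5.0000: 8.573985
  t * PV_t at t = 5.5000: 9.046891
  t * PV_t at t = 6.0000: 9.466988
  t * PV_t at t = 6.5000: 9.837797
  t * PV_t at t = 7.0000: 10.162639
  t * PV_t at t = 7.5000: 10.444644
  t * PV_t at t = 8.0000: 10.686766
  t * PV_t at t = 8.5000: 10.891788
  t * PV_t at t = 9.0000: 11.062333
  t * PV_t at t = 9.5000: 11.200870
  t * PV_t at t = 10.0000: 446.299179
Macaulay duration D = 592.812123 / 78.064296 = 7.593896
Modified duration = D / (1 + y/m) = 7.593896 / (1 + 0.042500) = 7.284312

Answer: Modified duration = 7.2843


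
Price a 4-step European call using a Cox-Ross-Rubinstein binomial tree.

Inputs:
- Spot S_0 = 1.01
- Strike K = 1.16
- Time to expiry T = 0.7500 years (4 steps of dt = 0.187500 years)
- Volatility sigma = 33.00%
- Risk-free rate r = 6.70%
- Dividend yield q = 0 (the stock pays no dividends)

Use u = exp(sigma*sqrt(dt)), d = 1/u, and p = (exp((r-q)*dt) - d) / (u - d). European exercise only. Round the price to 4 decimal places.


dt = T/N = 0.187500
u = exp(sigma*sqrt(dt)) = 1.153608; d = 1/u = 0.866846
p = (exp((r-q)*dt) - d) / (u - d) = 0.508422
Discount per step: exp(-r*dt) = 0.987516
Stock lattice S(k, i) with i counting down-moves:
  k=0: S(0,0) = 1.0100
  k=1: S(1,0) = 1.1651; S(1,1) = 0.8755
  k=2: S(2,0) = 1.3441; S(2,1) = 1.0100; S(2,2) = 0.7589
  k=3: S(3,0) = 1.5506; S(3,1) = 1.1651; S(3,2) = 0.8755; S(3,3) = 0.6579
  k=4: S(4,0) = 1.7888; S(4,1) = 1.3441; S(4,2) = 1.0100; S(4,3) = 0.7589; S(4,4) = 0.5703
Terminal payoffs V(N, i) = max(S_T - K, 0):
  V(4,0) = 0.628768; V(4,1) = 0.184119; V(4,2) = 0.000000; V(4,3) = 0.000000; V(4,4) = 0.000000
Backward induction: V(k, i) = exp(-r*dt) * [p * V(k+1, i) + (1-p) * V(k+1, i+1)].
  V(3,0) = exp(-r*dt) * [p*0.628768 + (1-p)*0.184119] = 0.405067
  V(3,1) = exp(-r*dt) * [p*0.184119 + (1-p)*0.000000] = 0.092441
  V(3,2) = exp(-r*dt) * [p*0.000000 + (1-p)*0.000000] = 0.000000
  V(3,3) = exp(-r*dt) * [p*0.000000 + (1-p)*0.000000] = 0.000000
  V(2,0) = exp(-r*dt) * [p*0.405067 + (1-p)*0.092441] = 0.248249
  V(2,1) = exp(-r*dt) * [p*0.092441 + (1-p)*0.000000] = 0.046412
  V(2,2) = exp(-r*dt) * [p*0.000000 + (1-p)*0.000000] = 0.000000
  V(1,0) = exp(-r*dt) * [p*0.248249 + (1-p)*0.046412] = 0.147170
  V(1,1) = exp(-r*dt) * [p*0.046412 + (1-p)*0.000000] = 0.023303
  V(0,0) = exp(-r*dt) * [p*0.147170 + (1-p)*0.023303] = 0.085202

Answer: Price = V(0,0) = 0.0852


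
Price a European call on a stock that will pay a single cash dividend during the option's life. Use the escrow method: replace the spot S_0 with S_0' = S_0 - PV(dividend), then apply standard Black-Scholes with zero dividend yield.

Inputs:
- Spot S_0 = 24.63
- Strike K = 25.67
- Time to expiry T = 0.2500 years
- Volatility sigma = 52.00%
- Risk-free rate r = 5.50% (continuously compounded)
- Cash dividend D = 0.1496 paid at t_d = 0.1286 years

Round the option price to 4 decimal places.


Answer: Price = 2.1780

Derivation:
PV(D) = D * exp(-r * t_d) = 0.1496 * 0.99295195 = 0.14854561
S_0' = S_0 - PV(D) = 24.6300 - 0.14854561 = 24.48145439
d1 = (ln(S_0'/K) + (r + sigma^2/2)*T) / (sigma*sqrt(T)) = 0.00054951
d2 = d1 - sigma*sqrt(T) = -0.25945049
exp(-rT) = 0.98634410
N(d1) = 0.50021922; N(d2) = 0.39764384
C = S_0' * N(d1) - K * exp(-rT) * N(d2) = 24.48145439 * 0.50021922 - 25.6700 * 0.98634410 * 0.39764384 = 2.1780


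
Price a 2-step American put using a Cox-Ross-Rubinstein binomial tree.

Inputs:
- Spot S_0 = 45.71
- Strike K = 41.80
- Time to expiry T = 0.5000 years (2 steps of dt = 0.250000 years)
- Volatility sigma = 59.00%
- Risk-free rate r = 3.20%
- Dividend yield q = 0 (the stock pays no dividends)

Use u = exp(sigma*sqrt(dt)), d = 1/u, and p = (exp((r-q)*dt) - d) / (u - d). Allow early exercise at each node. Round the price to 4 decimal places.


Answer: Price = V(0,0) = 5.0768

Derivation:
dt = T/N = 0.250000
u = exp(sigma*sqrt(dt)) = 1.343126; d = 1/u = 0.744532
p = (exp((r-q)*dt) - d) / (u - d) = 0.440198
Discount per step: exp(-r*dt) = 0.992032
Stock lattice S(k, i) with i counting down-moves:
  k=0: S(0,0) = 45.7100
  k=1: S(1,0) = 61.3943; S(1,1) = 34.0325
  k=2: S(2,0) = 82.4603; S(2,1) = 45.7100; S(2,2) = 25.3383
Terminal payoffs V(N, i) = max(K - S_T, 0):
  V(2,0) = 0.000000; V(2,1) = 0.000000; V(2,2) = 16.461700
Backward induction: V(k, i) = exp(-r*dt) * [p * V(k+1, i) + (1-p) * V(k+1, i+1)]; then take max(V_cont, immediate exercise) for American.
  V(1,0) = exp(-r*dt) * [p*0.000000 + (1-p)*0.000000] = 0.000000; exercise = 0.000000; V(1,0) = max -> 0.000000
  V(1,1) = exp(-r*dt) * [p*0.000000 + (1-p)*16.461700] = 9.141857; exercise = 7.767461; V(1,1) = max -> 9.141857
  V(0,0) = exp(-r*dt) * [p*0.000000 + (1-p)*9.141857] = 5.076848; exercise = 0.000000; V(0,0) = max -> 5.076848


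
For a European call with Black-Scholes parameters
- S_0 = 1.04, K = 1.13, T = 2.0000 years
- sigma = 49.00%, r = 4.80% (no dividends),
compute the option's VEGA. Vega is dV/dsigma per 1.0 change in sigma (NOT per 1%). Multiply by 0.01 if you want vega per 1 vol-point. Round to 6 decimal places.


Answer: Vega = 0.548896

Derivation:
d1 = 0.3652467439; d2 = -0.3277179017
phi(d1) = 0.3731998824; exp(-qT) = 1.0000000000; exp(-rT) = 0.9084640161
Vega = S * exp(-qT) * phi(d1) * sqrt(T) = 1.0400 * 1.0000000000 * 0.3731998824 * 1.4142135624 = 0.548896


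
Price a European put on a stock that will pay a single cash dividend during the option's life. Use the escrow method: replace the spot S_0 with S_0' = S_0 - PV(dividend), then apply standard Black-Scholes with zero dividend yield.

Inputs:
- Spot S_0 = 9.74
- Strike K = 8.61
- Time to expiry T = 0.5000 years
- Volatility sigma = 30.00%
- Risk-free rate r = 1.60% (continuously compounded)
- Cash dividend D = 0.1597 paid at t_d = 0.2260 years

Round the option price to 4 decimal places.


PV(D) = D * exp(-r * t_d) = 0.1597 * 0.99639053 = 0.15912357
S_0' = S_0 - PV(D) = 9.7400 - 0.15912357 = 9.58087643
d1 = (ln(S_0'/K) + (r + sigma^2/2)*T) / (sigma*sqrt(T)) = 0.64744938
d2 = d1 - sigma*sqrt(T) = 0.43531735
exp(-rT) = 0.99203191
N(-d1) = 0.25867057; N(-d2) = 0.33166605
P = K * exp(-rT) * N(-d2) - S_0' * N(-d1) = 8.6100 * 0.99203191 * 0.33166605 - 9.58087643 * 0.25867057 = 0.3546

Answer: Price = 0.3546


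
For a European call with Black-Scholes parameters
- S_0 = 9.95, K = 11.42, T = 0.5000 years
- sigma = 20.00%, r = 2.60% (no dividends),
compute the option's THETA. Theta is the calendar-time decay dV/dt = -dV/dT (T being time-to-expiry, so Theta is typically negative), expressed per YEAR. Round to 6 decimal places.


d1 = -0.8117137051; d2 = -0.9531350614
phi(d1) = 0.2869698552; exp(-qT) = 1.0000000000; exp(-rT) = 0.9870841350
Theta = -S*exp(-qT)*phi(d1)*sigma/(2*sqrt(T)) - r*K*exp(-rT)*N(d2) + q*S*exp(-qT)*N(d1)
N(d1) = 0.2084779642; N(d2) = 0.1702608218; sqrt(T) = 0.7071067812
Term 1 = -9.9500 * 1.0000000000 * 0.2869698552 * 0.2000 / (2 * 0.7071067812) = -0.4038074779
Term 2 = -0.0260 * 11.4200 * 0.9870841350 * 0.1702608218 = -0.0499008966
Term 3 = 0 (no dividend yield, q = 0)
Theta = -0.4038074779 + (-0.0499008966) + (0.0000000000) = -0.453708

Answer: Theta = -0.453708


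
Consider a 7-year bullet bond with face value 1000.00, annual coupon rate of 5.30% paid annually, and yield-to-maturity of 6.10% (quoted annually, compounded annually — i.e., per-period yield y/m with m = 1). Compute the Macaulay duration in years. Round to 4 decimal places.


Answer: Macaulay duration = 6.0015 years

Derivation:
Coupon per period c = face * coupon_rate / m = 53.000000
Periods per year m = 1; per-period yield y/m = 0.061000
Number of cashflows N = 7
Cashflows (t years, CF_t, discount factor 1/(1+y/m)^(m*t), PV):
  t = 1.0000: CF_t = 53.000000, DF = 0.942507, PV = 49.952875
  t = 2.0000: CF_t = 53.000000, DF = 0.888320, PV = 47.080937
  t = 3.0000: CF_t = 53.000000, DF = 0.837247, PV = 44.374116
  t = 4.0000: CF_t = 53.000000, DF = 0.789112, PV = 41.822918
  t = 5.0000: CF_t = 53.000000, DF = 0.743743, PV = 39.418396
  t = 6.0000: CF_t = 53.000000, DF = 0.700983, PV = 37.152117
  t = 7.0000: CF_t = 1053.000000, DF = 0.660682, PV = 695.697886
Price P = sum_t PV_t = 955.499246
Macaulay numerator sum_t t * PV_t:
  t * PV_t at t = 1.0000: 49.952875
  t * PV_t at t = 2.0000: 94.161875
  t * PV_t at t = 3.0000: 133.122349
  t * PV_t at t = 4.0000: 167.291673
  t * PV_t at t = 5.0000: 197.091981
  t * PV_t at t = 6.0000: 222.912702
  t * PV_t at t = 7.0000: 4869.885204
Macaulay duration D = (sum_t t * PV_t) / P = 5734.418659 / 955.499246 = 6.001489


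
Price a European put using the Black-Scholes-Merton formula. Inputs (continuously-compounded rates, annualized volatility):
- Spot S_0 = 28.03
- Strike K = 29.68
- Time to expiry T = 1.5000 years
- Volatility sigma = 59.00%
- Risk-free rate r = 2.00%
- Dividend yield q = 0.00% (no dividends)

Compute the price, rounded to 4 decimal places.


Answer: Price = 8.4088

Derivation:
d1 = (ln(S/K) + (r - q + 0.5*sigma^2) * T) / (sigma * sqrt(T)) = 0.32366056
d2 = d1 - sigma * sqrt(T) = -0.39893892
exp(-rT) = 0.97044553; exp(-qT) = 1.00000000
P = K * exp(-rT) * N(-d2) - S_0 * exp(-qT) * N(-d1)
N(-d1) = 0.37309752; N(-d2) = 0.65503089
P = 29.6800 * 0.97044553 * 0.65503089 - 28.0300 * 1.00000000 * 0.37309752 = 8.4088


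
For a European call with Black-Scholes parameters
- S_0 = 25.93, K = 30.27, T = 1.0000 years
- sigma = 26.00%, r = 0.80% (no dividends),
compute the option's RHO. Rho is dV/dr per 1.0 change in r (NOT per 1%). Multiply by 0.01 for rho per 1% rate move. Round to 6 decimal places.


Answer: Rho = 7.318038

Derivation:
d1 = -0.4344481672; d2 = -0.6944481672
phi(d1) = 0.3630149946; exp(-qT) = 1.0000000000; exp(-rT) = 0.9920319148
N(d2) = 0.2437005979
Rho = K*T*exp(-rT)*N(d2) = 30.2700 * 1.0000 * 0.9920319148 * 0.2437005979 = 7.318038


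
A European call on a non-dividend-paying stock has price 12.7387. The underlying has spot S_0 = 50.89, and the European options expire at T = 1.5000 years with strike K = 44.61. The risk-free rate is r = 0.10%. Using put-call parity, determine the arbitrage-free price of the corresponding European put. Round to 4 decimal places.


Answer: Put price = 6.3918

Derivation:
Put-call parity: C - P = S_0 * exp(-qT) - K * exp(-rT).
S_0 * exp(-qT) = 50.8900 * 1.00000000 = 50.89000000
K * exp(-rT) = 44.6100 * 0.99850112 = 44.54313516
P = C - S*exp(-qT) + K*exp(-rT)
P = 12.7387 - 50.89000000 + 44.54313516 = 6.3918


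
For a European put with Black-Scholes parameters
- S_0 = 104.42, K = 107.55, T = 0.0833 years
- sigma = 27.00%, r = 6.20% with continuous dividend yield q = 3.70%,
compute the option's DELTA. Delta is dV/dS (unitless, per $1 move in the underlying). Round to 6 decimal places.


Answer: Delta = -0.621063

Derivation:
d1 = -0.3133180782; d2 = -0.3912447745
phi(d1) = 0.3798333625; exp(-qT) = 0.9969226448; exp(-rT) = 0.9948487136
N(-d1) = 0.6229804916
Delta = -exp(-qT) * N(-d1) = -0.9969226448 * 0.6229804916 = -0.621063


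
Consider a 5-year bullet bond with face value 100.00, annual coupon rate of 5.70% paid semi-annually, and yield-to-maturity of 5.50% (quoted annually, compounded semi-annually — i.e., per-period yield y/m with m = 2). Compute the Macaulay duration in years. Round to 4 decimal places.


Coupon per period c = face * coupon_rate / m = 2.850000
Periods per year m = 2; per-period yield y/m = 0.027500
Number of cashflows N = 10
Cashflows (t years, CF_t, discount factor 1/(1+y/m)^(m*t), PV):
  t = 0.5000: CF_t = 2.850000, DF = 0.973236, PV = 2.773723
  t = 1.0000: CF_t = 2.850000, DF = 0.947188, PV = 2.699487
  t = 1.5000: CF_t = 2.850000, DF = 0.921838, PV = 2.627238
  t = 2.0000: CF_t = 2.850000, DF = 0.897166, PV = 2.556922
  t = 2.5000: CF_t = 2.850000, DF = 0.873154, PV = 2.488489
  t = 3.0000: CF_t = 2.850000, DF = 0.849785, PV = 2.421887
  t = 3.5000: CF_t = 2.850000, DF = 0.827041, PV = 2.357068
  t = 4.0000: CF_t = 2.850000, DF = 0.804906, PV = 2.293983
  t = 4.5000: CF_t = 2.850000, DF = 0.783364, PV = 2.232587
  t = 5.0000: CF_t = 102.850000, DF = 0.762398, PV = 78.412625
Price P = sum_t PV_t = 100.864008
Macaulay numerator sum_t t * PV_t:
  t * PV_t at t = 0.5000: 1.386861
  t * PV_t at t = 1.0000: 2.699487
  t * PV_t at t = 1.5000: 3.940857
  t * PV_t at t = 2.0000: 5.113845
  t * PV_t at t = 2.5000: 6.221222
  t * PV_t at t = 3.0000: 7.265661
  t * PV_t at t = 3.5000: 8.249737
  t * PV_t at t = 4.0000: 9.175932
  t * PV_t at t = 4.5000: 10.046641
  t * PV_t at t = 5.0000: 392.063123
Macaulay duration D = (sum_t t * PV_t) / P = 446.163366 / 100.864008 = 4.423415

Answer: Macaulay duration = 4.4234 years


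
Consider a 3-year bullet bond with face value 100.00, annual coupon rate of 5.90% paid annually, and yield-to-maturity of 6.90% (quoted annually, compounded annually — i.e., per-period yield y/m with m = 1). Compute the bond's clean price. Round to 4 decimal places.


Coupon per period c = face * coupon_rate / m = 5.900000
Periods per year m = 1; per-period yield y/m = 0.069000
Number of cashflows N = 3
Cashflows (t years, CF_t, discount factor 1/(1+y/m)^(m*t), PV):
  t = 1.0000: CF_t = 5.900000, DF = 0.935454, PV = 5.519177
  t = 2.0000: CF_t = 5.900000, DF = 0.875074, PV = 5.162934
  t = 3.0000: CF_t = 105.900000, DF = 0.818591, PV = 86.688771
Price P = sum_t PV_t = 97.370882

Answer: Price = 97.3709


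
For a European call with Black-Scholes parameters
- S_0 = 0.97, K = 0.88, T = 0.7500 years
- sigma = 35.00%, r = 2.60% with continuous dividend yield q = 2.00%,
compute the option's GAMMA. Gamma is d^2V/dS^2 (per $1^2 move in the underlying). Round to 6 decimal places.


d1 = 0.4876520229; d2 = 0.1845431316
phi(d1) = 0.3542186926; exp(-qT) = 0.9851119396; exp(-rT) = 0.9806888952
Gamma = exp(-qT) * phi(d1) / (S * sigma * sqrt(T)) = 0.9851119396 * 0.3542186926 / (0.9700 * 0.3500 * 0.8660254038) = 1.186825

Answer: Gamma = 1.186825


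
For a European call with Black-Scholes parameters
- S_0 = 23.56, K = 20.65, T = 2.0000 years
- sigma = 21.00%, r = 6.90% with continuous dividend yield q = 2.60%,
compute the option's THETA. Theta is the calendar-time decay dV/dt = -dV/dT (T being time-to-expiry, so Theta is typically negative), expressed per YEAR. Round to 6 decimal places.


d1 = 0.8819811551; d2 = 0.5849963070
phi(d1) = 0.2703916238; exp(-qT) = 0.9493288668; exp(-rT) = 0.8710986917
Theta = -S*exp(-qT)*phi(d1)*sigma/(2*sqrt(T)) - r*K*exp(-rT)*N(d2) + q*S*exp(-qT)*N(d1)
N(d1) = 0.8111065009; N(d2) = 0.7207249000; sqrt(T) = 1.4142135624
Term 1 = -23.5600 * 0.9493288668 * 0.2703916238 * 0.2100 / (2 * 1.4142135624) = -0.4490136132
Term 2 = -0.0690 * 20.6500 * 0.8710986917 * 0.7207249000 = -0.8945529140
Term 3 = 0.0260 * 23.5600 * 0.9493288668 * 0.8111065009 = 0.4716753748
Theta = -0.4490136132 + (-0.8945529140) + (0.4716753748) = -0.871891

Answer: Theta = -0.871891


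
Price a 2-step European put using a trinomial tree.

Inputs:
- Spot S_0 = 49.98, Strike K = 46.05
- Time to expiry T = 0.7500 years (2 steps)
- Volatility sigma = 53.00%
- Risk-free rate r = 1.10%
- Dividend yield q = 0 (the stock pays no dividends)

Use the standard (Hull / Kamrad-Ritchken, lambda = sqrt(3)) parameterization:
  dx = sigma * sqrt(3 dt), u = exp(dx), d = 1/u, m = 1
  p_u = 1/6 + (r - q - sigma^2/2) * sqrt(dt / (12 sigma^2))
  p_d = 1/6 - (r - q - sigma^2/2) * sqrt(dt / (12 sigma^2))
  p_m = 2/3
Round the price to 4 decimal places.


Answer: Price = V(0,0) = 6.1754

Derivation:
dt = T/N = 0.375000; dx = sigma*sqrt(3*dt) = 0.562150
u = exp(dx) = 1.754440; d = 1/u = 0.569982
p_u = 0.123490, p_m = 0.666667, p_d = 0.209844
Discount per step: exp(-r*dt) = 0.995883
Stock lattice S(k, j) with j the centered position index:
  k=0: S(0,+0) = 49.9800
  k=1: S(1,-1) = 28.4877; S(1,+0) = 49.9800; S(1,+1) = 87.6869
  k=2: S(2,-2) = 16.2375; S(2,-1) = 28.4877; S(2,+0) = 49.9800; S(2,+1) = 87.6869; S(2,+2) = 153.8415
Terminal payoffs V(N, j) = max(K - S_T, 0):
  V(2,-2) = 29.812504; V(2,-1) = 17.562282; V(2,+0) = 0.000000; V(2,+1) = 0.000000; V(2,+2) = 0.000000
Backward induction: V(k, j) = exp(-r*dt) * [p_u * V(k+1, j+1) + p_m * V(k+1, j) + p_d * V(k+1, j-1)]
  V(1,-1) = exp(-r*dt) * [p_u*0.000000 + p_m*17.562282 + p_d*29.812504] = 17.890200
  V(1,+0) = exp(-r*dt) * [p_u*0.000000 + p_m*0.000000 + p_d*17.562282] = 3.670161
  V(1,+1) = exp(-r*dt) * [p_u*0.000000 + p_m*0.000000 + p_d*0.000000] = 0.000000
  V(0,+0) = exp(-r*dt) * [p_u*0.000000 + p_m*3.670161 + p_d*17.890200] = 6.175391


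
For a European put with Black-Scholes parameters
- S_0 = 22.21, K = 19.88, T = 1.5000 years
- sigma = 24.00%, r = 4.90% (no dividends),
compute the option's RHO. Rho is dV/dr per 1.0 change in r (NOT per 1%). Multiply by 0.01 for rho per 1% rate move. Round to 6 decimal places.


Answer: Rho = -8.743390

Derivation:
d1 = 0.7740674609; d2 = 0.4801286917
phi(d1) = 0.2956648439; exp(-qT) = 1.0000000000; exp(-rT) = 0.9291361458
N(-d2) = 0.3155679438
Rho = -K*T*exp(-rT)*N(-d2) = -19.8800 * 1.5000 * 0.9291361458 * 0.3155679438 = -8.743390


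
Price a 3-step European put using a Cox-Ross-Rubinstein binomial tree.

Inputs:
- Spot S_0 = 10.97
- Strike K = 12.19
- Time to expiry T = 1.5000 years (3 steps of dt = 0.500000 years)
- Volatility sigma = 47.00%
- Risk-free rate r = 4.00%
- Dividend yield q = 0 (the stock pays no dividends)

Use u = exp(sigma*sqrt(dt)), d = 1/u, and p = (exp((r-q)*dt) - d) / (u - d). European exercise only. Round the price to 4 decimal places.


Answer: Price = V(0,0) = 2.9611

Derivation:
dt = T/N = 0.500000
u = exp(sigma*sqrt(dt)) = 1.394227; d = 1/u = 0.717243
p = (exp((r-q)*dt) - d) / (u - d) = 0.447512
Discount per step: exp(-r*dt) = 0.980199
Stock lattice S(k, i) with i counting down-moves:
  k=0: S(0,0) = 10.9700
  k=1: S(1,0) = 15.2947; S(1,1) = 7.8682
  k=2: S(2,0) = 21.3242; S(2,1) = 10.9700; S(2,2) = 5.6434
  k=3: S(3,0) = 29.7308; S(3,1) = 15.2947; S(3,2) = 7.8682; S(3,3) = 4.0477
Terminal payoffs V(N, i) = max(K - S_T, 0):
  V(3,0) = 0.000000; V(3,1) = 0.000000; V(3,2) = 4.321841; V(3,3) = 8.142321
Backward induction: V(k, i) = exp(-r*dt) * [p * V(k+1, i) + (1-p) * V(k+1, i+1)].
  V(2,0) = exp(-r*dt) * [p*0.000000 + (1-p)*0.000000] = 0.000000
  V(2,1) = exp(-r*dt) * [p*0.000000 + (1-p)*4.321841] = 2.340486
  V(2,2) = exp(-r*dt) * [p*4.321841 + (1-p)*8.142321] = 6.305238
  V(1,0) = exp(-r*dt) * [p*0.000000 + (1-p)*2.340486] = 1.267487
  V(1,1) = exp(-r*dt) * [p*2.340486 + (1-p)*6.305238] = 4.441247
  V(0,0) = exp(-r*dt) * [p*1.267487 + (1-p)*4.441247] = 2.961134


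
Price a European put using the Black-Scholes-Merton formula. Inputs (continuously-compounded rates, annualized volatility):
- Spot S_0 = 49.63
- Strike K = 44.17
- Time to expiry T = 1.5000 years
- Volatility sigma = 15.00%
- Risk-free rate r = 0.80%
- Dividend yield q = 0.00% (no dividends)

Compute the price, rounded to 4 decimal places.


Answer: Price = 1.2193

Derivation:
d1 = (ln(S/K) + (r - q + 0.5*sigma^2) * T) / (sigma * sqrt(T)) = 0.79159161
d2 = d1 - sigma * sqrt(T) = 0.60787988
exp(-rT) = 0.98807171; exp(-qT) = 1.00000000
P = K * exp(-rT) * N(-d2) - S_0 * exp(-qT) * N(-d1)
N(-d1) = 0.21429942; N(-d2) = 0.27163357
P = 44.1700 * 0.98807171 * 0.27163357 - 49.6300 * 1.00000000 * 0.21429942 = 1.2193


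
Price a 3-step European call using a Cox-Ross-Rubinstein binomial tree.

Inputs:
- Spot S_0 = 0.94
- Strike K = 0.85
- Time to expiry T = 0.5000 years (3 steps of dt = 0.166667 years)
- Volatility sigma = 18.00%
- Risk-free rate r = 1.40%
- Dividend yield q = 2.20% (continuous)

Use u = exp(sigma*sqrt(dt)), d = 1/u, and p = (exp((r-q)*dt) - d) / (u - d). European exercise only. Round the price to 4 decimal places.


Answer: Price = V(0,0) = 0.0996

Derivation:
dt = T/N = 0.166667
u = exp(sigma*sqrt(dt)) = 1.076252; d = 1/u = 0.929150
p = (exp((r-q)*dt) - d) / (u - d) = 0.472579
Discount per step: exp(-r*dt) = 0.997669
Stock lattice S(k, i) with i counting down-moves:
  k=0: S(0,0) = 0.9400
  k=1: S(1,0) = 1.0117; S(1,1) = 0.8734
  k=2: S(2,0) = 1.0888; S(2,1) = 0.9400; S(2,2) = 0.8115
  k=3: S(3,0) = 1.1718; S(3,1) = 1.0117; S(3,2) = 0.8734; S(3,3) = 0.7540
Terminal payoffs V(N, i) = max(S_T - K, 0):
  V(3,0) = 0.321844; V(3,1) = 0.161677; V(3,2) = 0.023401; V(3,3) = 0.000000
Backward induction: V(k, i) = exp(-r*dt) * [p * V(k+1, i) + (1-p) * V(k+1, i+1)].
  V(2,0) = exp(-r*dt) * [p*0.321844 + (1-p)*0.161677] = 0.236815
  V(2,1) = exp(-r*dt) * [p*0.161677 + (1-p)*0.023401] = 0.088541
  V(2,2) = exp(-r*dt) * [p*0.023401 + (1-p)*0.000000] = 0.011033
  V(1,0) = exp(-r*dt) * [p*0.236815 + (1-p)*0.088541] = 0.158243
  V(1,1) = exp(-r*dt) * [p*0.088541 + (1-p)*0.011033] = 0.047551
  V(0,0) = exp(-r*dt) * [p*0.158243 + (1-p)*0.047551] = 0.099629


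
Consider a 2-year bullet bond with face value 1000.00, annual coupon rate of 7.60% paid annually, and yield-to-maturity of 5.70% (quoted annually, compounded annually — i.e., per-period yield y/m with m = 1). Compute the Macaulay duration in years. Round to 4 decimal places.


Answer: Macaulay duration = 1.9305 years

Derivation:
Coupon per period c = face * coupon_rate / m = 76.000000
Periods per year m = 1; per-period yield y/m = 0.057000
Number of cashflows N = 2
Cashflows (t years, CF_t, discount factor 1/(1+y/m)^(m*t), PV):
  t = 1.0000: CF_t = 76.000000, DF = 0.946074, PV = 71.901608
  t = 2.0000: CF_t = 1076.000000, DF = 0.895056, PV = 963.079851
Price P = sum_t PV_t = 1034.981459
Macaulay numerator sum_t t * PV_t:
  t * PV_t at t = 1.0000: 71.901608
  t * PV_t at t = 2.0000: 1926.159701
Macaulay duration D = (sum_t t * PV_t) / P = 1998.061310 / 1034.981459 = 1.930529


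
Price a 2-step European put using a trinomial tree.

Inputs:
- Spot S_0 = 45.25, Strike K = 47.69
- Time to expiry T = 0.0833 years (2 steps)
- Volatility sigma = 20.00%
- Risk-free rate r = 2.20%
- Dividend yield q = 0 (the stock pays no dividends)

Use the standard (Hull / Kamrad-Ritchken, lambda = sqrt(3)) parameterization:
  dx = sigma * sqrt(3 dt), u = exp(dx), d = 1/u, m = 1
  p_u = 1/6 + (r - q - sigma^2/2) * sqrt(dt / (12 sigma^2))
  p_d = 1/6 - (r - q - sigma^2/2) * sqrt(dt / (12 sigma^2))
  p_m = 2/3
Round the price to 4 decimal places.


Answer: Price = V(0,0) = 2.6712

Derivation:
dt = T/N = 0.041650; dx = sigma*sqrt(3*dt) = 0.070697
u = exp(dx) = 1.073255; d = 1/u = 0.931745
p_u = 0.167256, p_m = 0.666667, p_d = 0.166078
Discount per step: exp(-r*dt) = 0.999084
Stock lattice S(k, j) with j the centered position index:
  k=0: S(0,+0) = 45.2500
  k=1: S(1,-1) = 42.1614; S(1,+0) = 45.2500; S(1,+1) = 48.5648
  k=2: S(2,-2) = 39.2837; S(2,-1) = 42.1614; S(2,+0) = 45.2500; S(2,+1) = 48.5648; S(2,+2) = 52.1224
Terminal payoffs V(N, j) = max(K - S_T, 0):
  V(2,-2) = 8.406303; V(2,-1) = 5.528557; V(2,+0) = 2.440000; V(2,+1) = 0.000000; V(2,+2) = 0.000000
Backward induction: V(k, j) = exp(-r*dt) * [p_u * V(k+1, j+1) + p_m * V(k+1, j) + p_d * V(k+1, j-1)]
  V(1,-1) = exp(-r*dt) * [p_u*2.440000 + p_m*5.528557 + p_d*8.406303] = 5.484879
  V(1,+0) = exp(-r*dt) * [p_u*0.000000 + p_m*2.440000 + p_d*5.528557] = 2.542505
  V(1,+1) = exp(-r*dt) * [p_u*0.000000 + p_m*0.000000 + p_d*2.440000] = 0.404858
  V(0,+0) = exp(-r*dt) * [p_u*0.404858 + p_m*2.542505 + p_d*5.484879] = 2.671185
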